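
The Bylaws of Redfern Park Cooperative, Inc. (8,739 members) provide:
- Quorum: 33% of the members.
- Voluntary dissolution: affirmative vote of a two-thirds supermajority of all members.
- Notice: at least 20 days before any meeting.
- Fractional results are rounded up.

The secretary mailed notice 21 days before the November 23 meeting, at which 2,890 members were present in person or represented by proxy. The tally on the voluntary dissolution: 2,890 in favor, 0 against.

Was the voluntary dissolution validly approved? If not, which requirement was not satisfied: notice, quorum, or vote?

Notice: 21 days given; 20 required. Satisfied.
Quorum: 33% of 8,739 = 2,883.87, rounded up to 2,884; 2,890 present. Satisfied.
Vote: requires two-thirds of all members (8,739); 2/3 of 8739 = 5826, so 5,826 needed; 2,890 in favor. Not satisfied.

Invalid — vote requirement not satisfied.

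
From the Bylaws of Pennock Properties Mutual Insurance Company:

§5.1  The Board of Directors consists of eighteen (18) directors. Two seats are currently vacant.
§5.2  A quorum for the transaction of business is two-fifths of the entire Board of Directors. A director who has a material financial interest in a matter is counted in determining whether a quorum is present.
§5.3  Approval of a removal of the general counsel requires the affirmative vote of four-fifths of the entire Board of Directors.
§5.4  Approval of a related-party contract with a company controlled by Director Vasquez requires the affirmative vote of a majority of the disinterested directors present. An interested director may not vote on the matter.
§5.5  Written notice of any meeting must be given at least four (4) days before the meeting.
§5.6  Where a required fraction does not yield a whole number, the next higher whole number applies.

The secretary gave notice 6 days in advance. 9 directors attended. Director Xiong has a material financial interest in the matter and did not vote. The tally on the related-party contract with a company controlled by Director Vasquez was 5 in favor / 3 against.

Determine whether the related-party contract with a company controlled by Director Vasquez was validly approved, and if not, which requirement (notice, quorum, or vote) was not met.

Notice: 6 days given; 4 required (6 ≥ 4). Satisfied.
Quorum: 9 present (interested directors count toward quorum); quorum is 8. Satisfied.
Vote: the related-party contract with a company controlled by Director Vasquez requires a majority of the disinterested directors present (9 − 1 = 8). A majority of 8 is 5, so 5 affirmative votes are needed; 5 voted in favor. Satisfied.

Valid — all requirements satisfied.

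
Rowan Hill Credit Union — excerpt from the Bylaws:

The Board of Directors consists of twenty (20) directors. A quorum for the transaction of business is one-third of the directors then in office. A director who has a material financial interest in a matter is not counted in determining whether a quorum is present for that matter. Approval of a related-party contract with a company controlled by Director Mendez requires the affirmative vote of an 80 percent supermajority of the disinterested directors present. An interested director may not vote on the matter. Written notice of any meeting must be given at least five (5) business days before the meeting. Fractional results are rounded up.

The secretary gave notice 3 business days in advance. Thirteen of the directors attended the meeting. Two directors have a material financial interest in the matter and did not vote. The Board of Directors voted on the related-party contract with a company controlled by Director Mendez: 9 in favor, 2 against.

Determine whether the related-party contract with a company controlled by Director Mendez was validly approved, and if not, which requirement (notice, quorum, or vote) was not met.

Invalid — notice requirement not satisfied.

Notice: 3 business days given; 5 required (3 < 5). Not satisfied.
Quorum: 13 present, but the 2 interested directors do not count, leaving 11. Quorum is 7. Satisfied.
Vote: the related-party contract with a company controlled by Director Mendez requires four-fifths of the disinterested directors present (13 − 2 = 11). 4/5 of 11 = 8.80, rounded up to 9, so 9 affirmative votes are needed; 9 voted in favor. Satisfied.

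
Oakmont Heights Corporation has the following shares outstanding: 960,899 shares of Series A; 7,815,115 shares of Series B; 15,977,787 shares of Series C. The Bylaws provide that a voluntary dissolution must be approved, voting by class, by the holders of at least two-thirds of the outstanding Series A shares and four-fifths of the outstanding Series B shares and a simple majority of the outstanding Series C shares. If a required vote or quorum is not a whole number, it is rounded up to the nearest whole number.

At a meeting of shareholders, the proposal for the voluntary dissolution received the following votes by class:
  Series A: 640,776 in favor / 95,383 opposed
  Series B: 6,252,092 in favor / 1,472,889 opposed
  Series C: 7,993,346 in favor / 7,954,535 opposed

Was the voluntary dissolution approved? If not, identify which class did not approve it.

Approved — every class gave the required vote.

Series A: 2/3 of 960899 = 640599.33, rounded up to 640600; 640,600 required, 640,776 in favor — approved.
Series B: 4/5 of 7815115 = 6252092; 6,252,092 required, 6,252,092 in favor — approved.
Series C: a majority of 15977787 is 7988894; 7,988,894 required, 7,993,346 in favor — approved.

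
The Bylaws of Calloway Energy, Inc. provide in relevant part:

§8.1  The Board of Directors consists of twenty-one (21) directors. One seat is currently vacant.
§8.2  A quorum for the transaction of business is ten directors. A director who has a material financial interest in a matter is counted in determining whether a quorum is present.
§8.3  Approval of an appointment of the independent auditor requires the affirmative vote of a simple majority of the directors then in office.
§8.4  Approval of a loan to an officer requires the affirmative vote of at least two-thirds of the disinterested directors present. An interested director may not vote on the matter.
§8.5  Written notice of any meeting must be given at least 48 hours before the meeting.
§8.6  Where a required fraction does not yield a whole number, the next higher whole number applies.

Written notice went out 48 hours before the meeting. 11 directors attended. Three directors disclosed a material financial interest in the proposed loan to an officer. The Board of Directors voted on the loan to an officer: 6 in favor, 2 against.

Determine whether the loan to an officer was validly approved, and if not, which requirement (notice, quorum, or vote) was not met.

Notice: 48 hours given; 48 required (48 ≥ 48). Satisfied.
Quorum: 11 present (interested directors count toward quorum); quorum is 10. Satisfied.
Vote: the loan to an officer requires two-thirds of the disinterested directors present (11 − 3 = 8). 2/3 of 8 = 5.33, rounded up to 6, so 6 affirmative votes are needed; 6 voted in favor. Satisfied.

Valid — all requirements satisfied.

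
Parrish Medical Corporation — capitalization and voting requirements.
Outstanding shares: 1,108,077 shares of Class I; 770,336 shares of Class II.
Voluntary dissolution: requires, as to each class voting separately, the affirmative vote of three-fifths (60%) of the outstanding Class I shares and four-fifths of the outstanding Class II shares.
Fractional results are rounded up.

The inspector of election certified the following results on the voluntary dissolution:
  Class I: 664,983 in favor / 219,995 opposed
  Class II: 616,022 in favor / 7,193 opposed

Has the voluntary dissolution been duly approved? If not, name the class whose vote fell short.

Class I: 3/5 of 1108077 = 664846.20, rounded up to 664847; 664,847 required, 664,983 in favor — approved.
Class II: 4/5 of 770336 = 616268.80, rounded up to 616269; 616,269 required, 616,022 in favor — not approved.

Not approved — the Class II shares did not give the required vote.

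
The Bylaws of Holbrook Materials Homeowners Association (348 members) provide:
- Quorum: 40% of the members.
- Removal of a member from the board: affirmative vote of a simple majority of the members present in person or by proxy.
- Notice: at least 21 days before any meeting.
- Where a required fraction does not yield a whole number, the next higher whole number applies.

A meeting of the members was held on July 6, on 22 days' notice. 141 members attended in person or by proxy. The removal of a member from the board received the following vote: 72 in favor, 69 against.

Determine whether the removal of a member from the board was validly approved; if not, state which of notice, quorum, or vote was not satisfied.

Notice: 22 days given; 21 required. Satisfied.
Quorum: 40% of 348 = 139.20, rounded up to 140; 141 present. Satisfied.
Vote: requires a majority of those present (141); a majority of 141 is 71, so 71 needed; 72 in favor. Satisfied.

Valid — all requirements satisfied.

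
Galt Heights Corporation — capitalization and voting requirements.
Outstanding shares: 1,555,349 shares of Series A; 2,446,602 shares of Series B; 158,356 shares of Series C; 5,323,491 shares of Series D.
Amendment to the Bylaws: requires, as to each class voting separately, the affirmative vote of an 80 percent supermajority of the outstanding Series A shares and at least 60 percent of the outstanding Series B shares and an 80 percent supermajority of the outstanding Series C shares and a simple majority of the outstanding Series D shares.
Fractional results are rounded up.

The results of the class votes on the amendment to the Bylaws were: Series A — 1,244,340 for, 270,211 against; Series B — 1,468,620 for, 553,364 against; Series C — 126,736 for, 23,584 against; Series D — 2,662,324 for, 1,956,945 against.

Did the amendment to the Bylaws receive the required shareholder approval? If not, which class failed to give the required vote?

Approved — every class gave the required vote.

Series A: 4/5 of 1555349 = 1244279.20, rounded up to 1244280; 1,244,280 required, 1,244,340 in favor — approved.
Series B: 3/5 of 2446602 = 1467961.20, rounded up to 1467962; 1,467,962 required, 1,468,620 in favor — approved.
Series C: 4/5 of 158356 = 126684.80, rounded up to 126685; 126,685 required, 126,736 in favor — approved.
Series D: a majority of 5323491 is 2661746; 2,661,746 required, 2,662,324 in favor — approved.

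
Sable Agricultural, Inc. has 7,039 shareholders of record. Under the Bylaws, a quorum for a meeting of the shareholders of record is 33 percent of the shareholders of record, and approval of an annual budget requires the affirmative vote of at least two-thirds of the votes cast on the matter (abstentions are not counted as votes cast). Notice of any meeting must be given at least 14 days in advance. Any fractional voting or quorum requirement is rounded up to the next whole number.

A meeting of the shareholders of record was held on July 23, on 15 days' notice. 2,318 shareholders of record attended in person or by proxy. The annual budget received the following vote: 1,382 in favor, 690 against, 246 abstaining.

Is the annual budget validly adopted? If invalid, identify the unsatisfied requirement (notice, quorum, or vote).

Invalid — quorum requirement not satisfied.

Notice: 15 days given; 14 required. Satisfied.
Quorum: 33% of 7,039 = 2,322.87, rounded up to 2,323; 2,318 present. Not satisfied.
Vote: requires two-thirds of the votes cast (2,318 − 246 abstaining = 2,072); 2/3 of 2072 = 1381.33, rounded up to 1382, so 1,382 needed; 1,382 in favor. Satisfied.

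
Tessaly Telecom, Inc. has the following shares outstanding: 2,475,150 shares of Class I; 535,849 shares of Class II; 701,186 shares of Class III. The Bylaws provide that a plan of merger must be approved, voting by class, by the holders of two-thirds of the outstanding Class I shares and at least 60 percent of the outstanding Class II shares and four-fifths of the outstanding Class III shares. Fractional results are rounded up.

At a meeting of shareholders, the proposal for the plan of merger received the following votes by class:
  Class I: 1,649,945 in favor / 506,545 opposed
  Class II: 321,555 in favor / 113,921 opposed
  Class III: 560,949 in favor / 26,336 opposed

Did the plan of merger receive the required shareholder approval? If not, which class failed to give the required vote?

Not approved — the Class I shares did not give the required vote.

Class I: 2/3 of 2475150 = 1650100; 1,650,100 required, 1,649,945 in favor — not approved.
Class II: 3/5 of 535849 = 321509.40, rounded up to 321510; 321,510 required, 321,555 in favor — approved.
Class III: 4/5 of 701186 = 560948.80, rounded up to 560949; 560,949 required, 560,949 in favor — approved.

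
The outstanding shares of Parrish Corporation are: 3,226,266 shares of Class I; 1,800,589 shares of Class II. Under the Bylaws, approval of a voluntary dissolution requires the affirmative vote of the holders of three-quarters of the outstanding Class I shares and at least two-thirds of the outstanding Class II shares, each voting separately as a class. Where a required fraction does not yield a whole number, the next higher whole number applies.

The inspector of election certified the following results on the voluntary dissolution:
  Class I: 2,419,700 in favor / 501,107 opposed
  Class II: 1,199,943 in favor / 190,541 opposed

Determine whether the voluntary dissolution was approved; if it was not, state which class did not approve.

Not approved — the Class II shares did not give the required vote.

Class I: 3/4 of 3226266 = 2419699.50, rounded up to 2419700; 2,419,700 required, 2,419,700 in favor — approved.
Class II: 2/3 of 1800589 = 1200392.67, rounded up to 1200393; 1,200,393 required, 1,199,943 in favor — not approved.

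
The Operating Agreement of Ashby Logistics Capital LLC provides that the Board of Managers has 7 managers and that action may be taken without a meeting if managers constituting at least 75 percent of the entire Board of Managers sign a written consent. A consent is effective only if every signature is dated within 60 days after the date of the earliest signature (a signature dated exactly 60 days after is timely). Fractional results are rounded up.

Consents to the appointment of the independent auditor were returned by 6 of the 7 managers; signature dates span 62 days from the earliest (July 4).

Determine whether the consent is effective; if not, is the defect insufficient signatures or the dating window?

Signatures required: at least 75 percent of 7 — 3/4 of 7 = 5.25, rounded up to 6, so 6 needed; 6 signed. Sufficient.
Dating window: the latest signature is 62 days after the earliest; the limit is 60 days. Outside the window.

Not effective — dating-window requirement not satisfied.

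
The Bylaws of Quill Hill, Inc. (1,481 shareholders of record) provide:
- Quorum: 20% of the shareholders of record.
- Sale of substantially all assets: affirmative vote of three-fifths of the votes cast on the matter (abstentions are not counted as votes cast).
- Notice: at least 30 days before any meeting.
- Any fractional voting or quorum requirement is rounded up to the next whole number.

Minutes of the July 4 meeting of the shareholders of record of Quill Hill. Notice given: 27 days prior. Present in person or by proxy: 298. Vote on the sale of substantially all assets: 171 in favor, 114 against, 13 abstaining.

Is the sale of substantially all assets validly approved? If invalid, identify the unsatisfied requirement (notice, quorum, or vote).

Invalid — notice requirement not satisfied.

Notice: 27 days given; 30 required. Not satisfied.
Quorum: 20% of 1,481 = 296.20, rounded up to 297; 298 present. Satisfied.
Vote: requires three-fifths of the votes cast (298 − 13 abstaining = 285); 3/5 of 285 = 171, so 171 needed; 171 in favor. Satisfied.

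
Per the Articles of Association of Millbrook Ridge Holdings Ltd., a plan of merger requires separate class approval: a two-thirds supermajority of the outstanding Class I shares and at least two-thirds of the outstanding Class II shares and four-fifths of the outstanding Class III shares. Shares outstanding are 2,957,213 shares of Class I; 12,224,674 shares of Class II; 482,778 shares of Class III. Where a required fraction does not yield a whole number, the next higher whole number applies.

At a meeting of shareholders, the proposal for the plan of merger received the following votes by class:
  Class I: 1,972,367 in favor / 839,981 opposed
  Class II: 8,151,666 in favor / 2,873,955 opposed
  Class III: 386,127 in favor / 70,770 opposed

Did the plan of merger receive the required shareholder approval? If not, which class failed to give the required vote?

Class I: 2/3 of 2957213 = 1971475.33, rounded up to 1971476; 1,971,476 required, 1,972,367 in favor — approved.
Class II: 2/3 of 12224674 = 8149782.67, rounded up to 8149783; 8,149,783 required, 8,151,666 in favor — approved.
Class III: 4/5 of 482778 = 386222.40, rounded up to 386223; 386,223 required, 386,127 in favor — not approved.

Not approved — the Class III shares did not give the required vote.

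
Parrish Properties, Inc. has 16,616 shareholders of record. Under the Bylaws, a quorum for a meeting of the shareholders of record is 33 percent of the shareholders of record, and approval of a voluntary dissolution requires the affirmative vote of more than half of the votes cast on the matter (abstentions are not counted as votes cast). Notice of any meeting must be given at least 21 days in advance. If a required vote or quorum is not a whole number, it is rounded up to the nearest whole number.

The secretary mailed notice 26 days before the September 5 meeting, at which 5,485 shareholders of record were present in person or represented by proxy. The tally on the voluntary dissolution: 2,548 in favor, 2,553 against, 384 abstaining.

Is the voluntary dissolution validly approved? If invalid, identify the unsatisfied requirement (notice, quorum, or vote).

Invalid — vote requirement not satisfied.

Notice: 26 days given; 21 required. Satisfied.
Quorum: 33% of 16,616 = 5,483.28, rounded up to 5,484; 5,485 present. Satisfied.
Vote: requires a majority of the votes cast (5,485 − 384 abstaining = 5,101); a majority of 5101 is 2551, so 2,551 needed; 2,548 in favor. Not satisfied.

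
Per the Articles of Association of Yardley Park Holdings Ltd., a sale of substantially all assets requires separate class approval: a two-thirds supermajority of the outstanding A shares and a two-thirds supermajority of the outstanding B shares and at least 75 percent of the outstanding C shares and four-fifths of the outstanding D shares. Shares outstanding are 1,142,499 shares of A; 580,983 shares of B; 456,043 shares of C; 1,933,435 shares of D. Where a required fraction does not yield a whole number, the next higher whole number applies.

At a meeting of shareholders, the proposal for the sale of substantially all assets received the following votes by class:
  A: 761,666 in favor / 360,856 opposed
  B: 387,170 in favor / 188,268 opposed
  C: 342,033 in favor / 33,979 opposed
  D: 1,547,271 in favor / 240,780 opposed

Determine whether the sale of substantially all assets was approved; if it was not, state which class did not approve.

Not approved — the B shares did not give the required vote.

A: 2/3 of 1142499 = 761666; 761,666 required, 761,666 in favor — approved.
B: 2/3 of 580983 = 387322; 387,322 required, 387,170 in favor — not approved.
C: 3/4 of 456043 = 342032.25, rounded up to 342033; 342,033 required, 342,033 in favor — approved.
D: 4/5 of 1933435 = 1546748; 1,546,748 required, 1,547,271 in favor — approved.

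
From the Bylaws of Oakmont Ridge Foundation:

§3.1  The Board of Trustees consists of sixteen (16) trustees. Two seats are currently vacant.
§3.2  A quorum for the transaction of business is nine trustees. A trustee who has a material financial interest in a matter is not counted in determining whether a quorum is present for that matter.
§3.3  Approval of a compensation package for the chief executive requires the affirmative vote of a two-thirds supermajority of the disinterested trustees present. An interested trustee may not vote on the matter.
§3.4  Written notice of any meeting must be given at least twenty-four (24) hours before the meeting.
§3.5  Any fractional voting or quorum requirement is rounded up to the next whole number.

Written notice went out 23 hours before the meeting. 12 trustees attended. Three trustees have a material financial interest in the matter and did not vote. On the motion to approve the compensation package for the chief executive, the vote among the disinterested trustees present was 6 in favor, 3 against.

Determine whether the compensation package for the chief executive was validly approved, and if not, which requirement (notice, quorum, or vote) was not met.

Notice: 23 hours given; 24 required (23 < 24). Not satisfied.
Quorum: 12 present, but the 3 interested trustees do not count, leaving 9. Quorum is 9. Satisfied.
Vote: the compensation package for the chief executive requires two-thirds of the disinterested trustees present (12 − 3 = 9). 2/3 of 9 = 6, so 6 affirmative votes are needed; 6 voted in favor. Satisfied.

Invalid — notice requirement not satisfied.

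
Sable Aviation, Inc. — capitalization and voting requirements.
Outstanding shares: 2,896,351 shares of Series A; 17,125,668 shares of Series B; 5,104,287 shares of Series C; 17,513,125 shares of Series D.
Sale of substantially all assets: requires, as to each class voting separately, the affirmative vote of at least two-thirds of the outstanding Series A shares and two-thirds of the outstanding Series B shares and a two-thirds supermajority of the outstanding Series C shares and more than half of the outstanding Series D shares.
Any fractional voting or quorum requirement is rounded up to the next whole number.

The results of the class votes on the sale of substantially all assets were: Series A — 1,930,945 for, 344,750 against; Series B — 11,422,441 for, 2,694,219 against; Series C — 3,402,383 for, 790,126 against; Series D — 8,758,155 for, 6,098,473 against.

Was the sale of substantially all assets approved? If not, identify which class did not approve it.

Series A: 2/3 of 2896351 = 1930900.67, rounded up to 1930901; 1,930,901 required, 1,930,945 in favor — approved.
Series B: 2/3 of 17125668 = 11417112; 11,417,112 required, 11,422,441 in favor — approved.
Series C: 2/3 of 5104287 = 3402858; 3,402,858 required, 3,402,383 in favor — not approved.
Series D: a majority of 17513125 is 8756563; 8,756,563 required, 8,758,155 in favor — approved.

Not approved — the Series C shares did not give the required vote.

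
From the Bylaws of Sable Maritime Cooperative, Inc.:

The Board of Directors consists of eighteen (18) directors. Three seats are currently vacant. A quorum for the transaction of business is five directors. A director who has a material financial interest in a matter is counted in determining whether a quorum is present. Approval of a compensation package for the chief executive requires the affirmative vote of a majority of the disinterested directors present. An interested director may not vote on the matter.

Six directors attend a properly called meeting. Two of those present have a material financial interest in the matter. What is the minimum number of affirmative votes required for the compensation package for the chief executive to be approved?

3

The compensation package for the chief executive requires a majority of the disinterested directors present (6 − 2 = 4).
A majority of 4 is 3.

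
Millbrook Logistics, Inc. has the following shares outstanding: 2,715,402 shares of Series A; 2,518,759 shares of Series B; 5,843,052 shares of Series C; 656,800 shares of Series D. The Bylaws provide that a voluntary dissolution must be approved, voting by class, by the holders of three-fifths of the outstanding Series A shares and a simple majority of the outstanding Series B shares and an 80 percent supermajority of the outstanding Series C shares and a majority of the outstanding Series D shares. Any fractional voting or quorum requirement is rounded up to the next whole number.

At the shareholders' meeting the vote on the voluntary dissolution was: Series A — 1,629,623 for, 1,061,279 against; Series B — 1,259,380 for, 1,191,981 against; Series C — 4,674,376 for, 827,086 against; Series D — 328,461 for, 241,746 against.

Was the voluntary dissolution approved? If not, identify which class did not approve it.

Series A: 3/5 of 2715402 = 1629241.20, rounded up to 1629242; 1,629,242 required, 1,629,623 in favor — approved.
Series B: a majority of 2518759 is 1259380; 1,259,380 required, 1,259,380 in favor — approved.
Series C: 4/5 of 5843052 = 4674441.60, rounded up to 4674442; 4,674,442 required, 4,674,376 in favor — not approved.
Series D: a majority of 656800 is 328401; 328,401 required, 328,461 in favor — approved.

Not approved — the Series C shares did not give the required vote.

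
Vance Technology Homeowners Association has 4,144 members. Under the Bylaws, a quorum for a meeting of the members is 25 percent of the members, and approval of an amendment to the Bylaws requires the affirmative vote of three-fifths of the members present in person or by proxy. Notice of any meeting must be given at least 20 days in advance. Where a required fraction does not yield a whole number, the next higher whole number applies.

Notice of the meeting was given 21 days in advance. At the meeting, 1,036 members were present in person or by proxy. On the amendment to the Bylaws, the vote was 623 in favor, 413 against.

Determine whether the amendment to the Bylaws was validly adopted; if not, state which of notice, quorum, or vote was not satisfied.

Valid — all requirements satisfied.

Notice: 21 days given; 20 required. Satisfied.
Quorum: 25% of 4,144 = 1,036; 1,036 present. Satisfied.
Vote: requires three-fifths of those present (1,036); 3/5 of 1036 = 621.60, rounded up to 622, so 622 needed; 623 in favor. Satisfied.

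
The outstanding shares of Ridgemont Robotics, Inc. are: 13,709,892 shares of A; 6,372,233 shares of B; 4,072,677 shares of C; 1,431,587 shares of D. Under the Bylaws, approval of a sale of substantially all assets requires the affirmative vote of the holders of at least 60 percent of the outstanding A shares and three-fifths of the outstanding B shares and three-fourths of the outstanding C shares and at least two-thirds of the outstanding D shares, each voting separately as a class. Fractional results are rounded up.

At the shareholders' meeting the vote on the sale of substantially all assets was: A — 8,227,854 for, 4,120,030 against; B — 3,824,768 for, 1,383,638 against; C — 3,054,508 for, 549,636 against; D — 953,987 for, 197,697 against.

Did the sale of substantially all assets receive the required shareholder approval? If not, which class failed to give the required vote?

A: 3/5 of 13709892 = 8225935.20, rounded up to 8225936; 8,225,936 required, 8,227,854 in favor — approved.
B: 3/5 of 6372233 = 3823339.80, rounded up to 3823340; 3,823,340 required, 3,824,768 in favor — approved.
C: 3/4 of 4072677 = 3054507.75, rounded up to 3054508; 3,054,508 required, 3,054,508 in favor — approved.
D: 2/3 of 1431587 = 954391.33, rounded up to 954392; 954,392 required, 953,987 in favor — not approved.

Not approved — the D shares did not give the required vote.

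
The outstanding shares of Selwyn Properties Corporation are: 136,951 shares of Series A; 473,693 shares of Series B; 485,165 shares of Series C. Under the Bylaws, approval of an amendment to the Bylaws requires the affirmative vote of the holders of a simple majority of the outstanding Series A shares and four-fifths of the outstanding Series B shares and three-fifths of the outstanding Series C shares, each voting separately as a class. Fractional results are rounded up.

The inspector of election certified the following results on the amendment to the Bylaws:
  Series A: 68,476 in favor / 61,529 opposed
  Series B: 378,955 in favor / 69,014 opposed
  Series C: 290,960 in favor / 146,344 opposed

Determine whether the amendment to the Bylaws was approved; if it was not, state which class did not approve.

Series A: a majority of 136951 is 68476; 68,476 required, 68,476 in favor — approved.
Series B: 4/5 of 473693 = 378954.40, rounded up to 378955; 378,955 required, 378,955 in favor — approved.
Series C: 3/5 of 485165 = 291099; 291,099 required, 290,960 in favor — not approved.

Not approved — the Series C shares did not give the required vote.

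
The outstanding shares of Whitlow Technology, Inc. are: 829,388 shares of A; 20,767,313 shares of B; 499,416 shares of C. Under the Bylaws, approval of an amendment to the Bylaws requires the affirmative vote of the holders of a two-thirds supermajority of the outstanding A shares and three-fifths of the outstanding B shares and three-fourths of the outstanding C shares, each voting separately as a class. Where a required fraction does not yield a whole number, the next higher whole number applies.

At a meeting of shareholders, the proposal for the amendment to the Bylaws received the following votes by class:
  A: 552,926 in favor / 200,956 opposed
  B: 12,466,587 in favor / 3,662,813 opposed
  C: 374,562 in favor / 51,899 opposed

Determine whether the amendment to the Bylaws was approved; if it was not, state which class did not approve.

Approved — every class gave the required vote.

A: 2/3 of 829388 = 552925.33, rounded up to 552926; 552,926 required, 552,926 in favor — approved.
B: 3/5 of 20767313 = 12460387.80, rounded up to 12460388; 12,460,388 required, 12,466,587 in favor — approved.
C: 3/4 of 499416 = 374562; 374,562 required, 374,562 in favor — approved.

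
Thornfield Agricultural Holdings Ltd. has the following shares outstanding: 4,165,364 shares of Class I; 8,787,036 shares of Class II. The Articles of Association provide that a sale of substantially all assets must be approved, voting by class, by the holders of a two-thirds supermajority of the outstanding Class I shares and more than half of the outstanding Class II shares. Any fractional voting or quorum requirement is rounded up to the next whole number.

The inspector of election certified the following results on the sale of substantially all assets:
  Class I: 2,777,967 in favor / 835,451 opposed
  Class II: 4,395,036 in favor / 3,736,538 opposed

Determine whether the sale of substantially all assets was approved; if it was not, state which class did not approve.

Approved — every class gave the required vote.

Class I: 2/3 of 4165364 = 2776909.33, rounded up to 2776910; 2,776,910 required, 2,777,967 in favor — approved.
Class II: a majority of 8787036 is 4393519; 4,393,519 required, 4,395,036 in favor — approved.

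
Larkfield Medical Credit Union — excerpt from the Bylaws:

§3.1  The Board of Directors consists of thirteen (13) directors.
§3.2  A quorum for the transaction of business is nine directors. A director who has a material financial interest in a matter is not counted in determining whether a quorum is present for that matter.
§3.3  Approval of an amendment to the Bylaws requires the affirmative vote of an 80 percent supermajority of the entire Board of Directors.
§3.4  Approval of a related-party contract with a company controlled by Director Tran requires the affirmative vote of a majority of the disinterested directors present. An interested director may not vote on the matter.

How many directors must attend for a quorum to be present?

9

The quorum is fixed at 9.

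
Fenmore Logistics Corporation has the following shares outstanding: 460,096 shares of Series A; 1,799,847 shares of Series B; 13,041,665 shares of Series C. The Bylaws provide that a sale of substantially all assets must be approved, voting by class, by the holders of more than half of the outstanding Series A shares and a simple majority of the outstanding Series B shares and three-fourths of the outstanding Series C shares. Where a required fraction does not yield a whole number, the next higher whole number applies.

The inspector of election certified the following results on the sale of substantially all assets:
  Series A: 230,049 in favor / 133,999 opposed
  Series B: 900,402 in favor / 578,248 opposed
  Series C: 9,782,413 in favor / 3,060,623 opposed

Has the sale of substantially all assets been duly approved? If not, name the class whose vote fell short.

Approved — every class gave the required vote.

Series A: a majority of 460096 is 230049; 230,049 required, 230,049 in favor — approved.
Series B: a majority of 1799847 is 899924; 899,924 required, 900,402 in favor — approved.
Series C: 3/4 of 13041665 = 9781248.75, rounded up to 9781249; 9,781,249 required, 9,782,413 in favor — approved.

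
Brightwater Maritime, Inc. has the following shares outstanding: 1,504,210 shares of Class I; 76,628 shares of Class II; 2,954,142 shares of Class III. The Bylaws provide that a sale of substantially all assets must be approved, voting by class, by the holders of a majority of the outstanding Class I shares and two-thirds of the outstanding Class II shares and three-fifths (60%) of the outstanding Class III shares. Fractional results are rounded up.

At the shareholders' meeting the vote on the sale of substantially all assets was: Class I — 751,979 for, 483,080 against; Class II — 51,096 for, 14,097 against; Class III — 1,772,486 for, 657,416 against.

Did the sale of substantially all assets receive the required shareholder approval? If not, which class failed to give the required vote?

Class I: a majority of 1504210 is 752106; 752,106 required, 751,979 in favor — not approved.
Class II: 2/3 of 76628 = 51085.33, rounded up to 51086; 51,086 required, 51,096 in favor — approved.
Class III: 3/5 of 2954142 = 1772485.20, rounded up to 1772486; 1,772,486 required, 1,772,486 in favor — approved.

Not approved — the Class I shares did not give the required vote.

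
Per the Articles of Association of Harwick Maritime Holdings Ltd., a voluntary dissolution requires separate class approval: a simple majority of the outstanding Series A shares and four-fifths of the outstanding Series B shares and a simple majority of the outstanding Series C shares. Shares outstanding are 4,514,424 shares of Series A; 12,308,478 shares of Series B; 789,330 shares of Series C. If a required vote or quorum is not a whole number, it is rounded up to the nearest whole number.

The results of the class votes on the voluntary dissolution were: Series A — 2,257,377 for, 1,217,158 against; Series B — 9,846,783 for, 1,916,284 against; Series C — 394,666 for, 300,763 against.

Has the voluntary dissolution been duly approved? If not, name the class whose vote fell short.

Approved — every class gave the required vote.

Series A: a majority of 4514424 is 2257213; 2,257,213 required, 2,257,377 in favor — approved.
Series B: 4/5 of 12308478 = 9846782.40, rounded up to 9846783; 9,846,783 required, 9,846,783 in favor — approved.
Series C: a majority of 789330 is 394666; 394,666 required, 394,666 in favor — approved.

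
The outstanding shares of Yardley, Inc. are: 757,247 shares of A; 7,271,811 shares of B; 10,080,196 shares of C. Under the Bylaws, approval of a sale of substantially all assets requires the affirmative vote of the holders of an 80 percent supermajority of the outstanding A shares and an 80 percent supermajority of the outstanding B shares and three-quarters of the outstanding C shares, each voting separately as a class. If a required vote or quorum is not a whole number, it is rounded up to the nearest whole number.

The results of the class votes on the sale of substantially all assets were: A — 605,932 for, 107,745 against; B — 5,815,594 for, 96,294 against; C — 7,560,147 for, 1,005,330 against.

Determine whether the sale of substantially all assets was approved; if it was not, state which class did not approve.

A: 4/5 of 757247 = 605797.60, rounded up to 605798; 605,798 required, 605,932 in favor — approved.
B: 4/5 of 7271811 = 5817448.80, rounded up to 5817449; 5,817,449 required, 5,815,594 in favor — not approved.
C: 3/4 of 10080196 = 7560147; 7,560,147 required, 7,560,147 in favor — approved.

Not approved — the B shares did not give the required vote.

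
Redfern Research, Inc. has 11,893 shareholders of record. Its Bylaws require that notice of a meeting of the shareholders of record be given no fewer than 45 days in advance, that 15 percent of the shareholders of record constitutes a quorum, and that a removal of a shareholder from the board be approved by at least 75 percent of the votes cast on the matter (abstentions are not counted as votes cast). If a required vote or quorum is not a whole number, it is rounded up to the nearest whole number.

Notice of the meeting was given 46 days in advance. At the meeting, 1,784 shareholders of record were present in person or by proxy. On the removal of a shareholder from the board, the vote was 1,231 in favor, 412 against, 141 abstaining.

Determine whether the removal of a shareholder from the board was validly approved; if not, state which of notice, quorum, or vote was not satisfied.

Invalid — vote requirement not satisfied.

Notice: 46 days given; 45 required. Satisfied.
Quorum: 15% of 11,893 = 1,783.95, rounded up to 1,784; 1,784 present. Satisfied.
Vote: requires three-fourths of the votes cast (1,784 − 141 abstaining = 1,643); 3/4 of 1643 = 1232.25, rounded up to 1233, so 1,233 needed; 1,231 in favor. Not satisfied.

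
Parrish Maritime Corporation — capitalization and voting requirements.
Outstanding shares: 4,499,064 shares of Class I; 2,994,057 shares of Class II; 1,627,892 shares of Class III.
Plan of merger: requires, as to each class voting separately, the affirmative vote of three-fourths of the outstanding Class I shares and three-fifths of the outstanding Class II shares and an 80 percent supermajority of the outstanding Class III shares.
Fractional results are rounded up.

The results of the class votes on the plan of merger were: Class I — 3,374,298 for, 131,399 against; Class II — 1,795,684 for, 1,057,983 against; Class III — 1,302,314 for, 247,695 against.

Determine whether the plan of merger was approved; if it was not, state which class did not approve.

Class I: 3/4 of 4499064 = 3374298; 3,374,298 required, 3,374,298 in favor — approved.
Class II: 3/5 of 2994057 = 1796434.20, rounded up to 1796435; 1,796,435 required, 1,795,684 in favor — not approved.
Class III: 4/5 of 1627892 = 1302313.60, rounded up to 1302314; 1,302,314 required, 1,302,314 in favor — approved.

Not approved — the Class II shares did not give the required vote.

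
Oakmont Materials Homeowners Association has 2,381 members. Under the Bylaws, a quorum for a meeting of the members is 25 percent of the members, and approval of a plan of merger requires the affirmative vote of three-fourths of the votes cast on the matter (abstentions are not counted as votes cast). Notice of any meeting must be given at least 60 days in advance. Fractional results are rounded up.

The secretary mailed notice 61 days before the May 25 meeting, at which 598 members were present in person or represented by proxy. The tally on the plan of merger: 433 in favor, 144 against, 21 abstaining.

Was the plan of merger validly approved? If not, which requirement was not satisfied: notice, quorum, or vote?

Notice: 61 days given; 60 required. Satisfied.
Quorum: 25% of 2,381 = 595.25, rounded up to 596; 598 present. Satisfied.
Vote: requires three-fourths of the votes cast (598 − 21 abstaining = 577); 3/4 of 577 = 432.75, rounded up to 433, so 433 needed; 433 in favor. Satisfied.

Valid — all requirements satisfied.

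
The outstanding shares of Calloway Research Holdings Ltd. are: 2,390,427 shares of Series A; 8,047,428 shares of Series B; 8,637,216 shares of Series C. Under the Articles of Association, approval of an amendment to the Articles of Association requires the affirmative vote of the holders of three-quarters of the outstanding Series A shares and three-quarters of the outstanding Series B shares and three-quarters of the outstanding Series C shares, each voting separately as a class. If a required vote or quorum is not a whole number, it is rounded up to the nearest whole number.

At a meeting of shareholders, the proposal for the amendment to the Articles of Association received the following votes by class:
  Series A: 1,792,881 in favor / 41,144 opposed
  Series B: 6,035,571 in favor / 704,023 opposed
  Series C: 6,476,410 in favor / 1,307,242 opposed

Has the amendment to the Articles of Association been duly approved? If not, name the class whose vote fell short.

Series A: 3/4 of 2390427 = 1792820.25, rounded up to 1792821; 1,792,821 required, 1,792,881 in favor — approved.
Series B: 3/4 of 8047428 = 6035571; 6,035,571 required, 6,035,571 in favor — approved.
Series C: 3/4 of 8637216 = 6477912; 6,477,912 required, 6,476,410 in favor — not approved.

Not approved — the Series C shares did not give the required vote.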